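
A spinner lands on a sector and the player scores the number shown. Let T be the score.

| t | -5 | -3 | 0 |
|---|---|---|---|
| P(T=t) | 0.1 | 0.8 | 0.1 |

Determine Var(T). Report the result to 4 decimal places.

E[T] = (-5)(0.1) + (-3)(0.8) + (0)(0.1) = -2.9
E[T²] = (-5)²(0.1) + (-3)²(0.8) + (0)²(0.1) = 9.7
Var(T) = E[T²] − (E[T])² = 9.7 − (-2.9)² = 1.29

1.2900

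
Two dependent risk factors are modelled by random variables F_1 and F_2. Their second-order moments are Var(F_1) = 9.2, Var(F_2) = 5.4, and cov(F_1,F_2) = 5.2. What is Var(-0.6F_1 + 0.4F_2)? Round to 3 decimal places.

Var(-0.6F_1 + 0.4F_2) = (-0.6)²·Var(F_1) + (0.4)²·Var(F_2) + 2·(-0.6)·(0.4)·cov(F_1,F_2)
= 0.36·9.2 + 0.16·5.4 + -0.48·5.2 = 1.68

1.680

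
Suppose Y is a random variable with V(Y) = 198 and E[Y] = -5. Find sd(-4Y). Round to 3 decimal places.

56.285

V(-4Y) = (-4)²·198 = 3168
sd(-4Y) = √3168 ≈ 56.285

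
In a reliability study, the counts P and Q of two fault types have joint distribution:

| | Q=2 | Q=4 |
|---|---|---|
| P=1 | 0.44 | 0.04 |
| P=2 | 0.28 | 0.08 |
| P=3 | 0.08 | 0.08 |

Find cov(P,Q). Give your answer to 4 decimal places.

E[P] = 1.68,  E[Q] = 2.4
E[PQ] = 4.24
cov(P,Q) = E[PQ] − E[P]E[Q] = 4.24 − (1.68)(2.4) = 0.208

0.2080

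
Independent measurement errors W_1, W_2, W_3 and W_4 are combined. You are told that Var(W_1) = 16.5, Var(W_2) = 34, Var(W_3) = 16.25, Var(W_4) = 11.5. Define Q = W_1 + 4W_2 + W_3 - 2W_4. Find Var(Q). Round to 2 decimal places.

622.75

By independence, Var(Q) = (1)²Var(W_1) + (4)²Var(W_2) + (1)²Var(W_3) + (-2)²Var(W_4)
= (1)²·16.5 + (4)²·34 + (1)²·16.25 + (-2)²·11.5 = 622.75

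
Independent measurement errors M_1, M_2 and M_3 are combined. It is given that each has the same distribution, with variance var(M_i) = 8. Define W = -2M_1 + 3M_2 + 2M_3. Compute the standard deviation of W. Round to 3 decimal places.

By independence, var(W) = (-2)²var(M_1) + (3)²var(M_2) + (2)²var(M_3)
= (-2)²·8 + (3)²·8 + (2)²·8 = 136
sd(W) = √136 ≈ 11.662

11.662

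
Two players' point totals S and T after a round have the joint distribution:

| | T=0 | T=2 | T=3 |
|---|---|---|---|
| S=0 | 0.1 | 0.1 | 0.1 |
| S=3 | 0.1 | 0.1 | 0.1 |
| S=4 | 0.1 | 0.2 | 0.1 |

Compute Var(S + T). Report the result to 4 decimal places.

4.3600

E[S] = 2.5,  E[T] = 1.7,  E[ST] = 4.3
Var(S) = 9.1 − (2.5)² = 2.85;  Var(T) = 4.3 − (1.7)² = 1.41
cov(S,T) = 4.3 − (2.5)(1.7) = 0.05
Var(S + T) = (1)²·2.85 + (1)²·1.41 + 2·(1)·(1)·0.05 = 4.36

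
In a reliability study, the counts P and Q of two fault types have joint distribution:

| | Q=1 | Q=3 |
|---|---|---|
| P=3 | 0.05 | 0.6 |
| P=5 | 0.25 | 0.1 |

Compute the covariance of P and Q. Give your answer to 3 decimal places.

-0.580

E[P] = 3.7,  E[Q] = 2.4
E[PQ] = 8.3
Cov(P,Q) = E[PQ] − E[P]E[Q] = 8.3 − (3.7)(2.4) = -0.58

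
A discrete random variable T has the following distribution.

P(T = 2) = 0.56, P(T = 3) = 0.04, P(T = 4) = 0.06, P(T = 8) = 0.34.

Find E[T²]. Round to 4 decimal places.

E[T²] = (2)²(0.56) + (3)²(0.04) + (4)²(0.06) + (8)²(0.34) = 25.32

25.3200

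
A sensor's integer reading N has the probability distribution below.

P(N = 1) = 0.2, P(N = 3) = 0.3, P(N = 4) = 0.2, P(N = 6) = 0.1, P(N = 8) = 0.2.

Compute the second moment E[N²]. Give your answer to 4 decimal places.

22.5000

E[N²] = (1)²(0.2) + (3)²(0.3) + (4)²(0.2) + (6)²(0.1) + (8)²(0.2) = 22.5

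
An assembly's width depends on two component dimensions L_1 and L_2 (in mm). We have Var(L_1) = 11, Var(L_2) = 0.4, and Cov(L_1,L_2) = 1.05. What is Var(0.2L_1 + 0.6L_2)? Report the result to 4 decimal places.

Var(0.2L_1 + 0.6L_2) = (0.2)²·Var(L_1) + (0.6)²·Var(L_2) + 2·(0.2)·(0.6)·Cov(L_1,L_2)
= 0.04·11 + 0.36·0.4 + 0.24·1.05 = 0.836

0.8360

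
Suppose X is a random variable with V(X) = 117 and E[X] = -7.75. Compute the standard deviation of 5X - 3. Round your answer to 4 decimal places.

54.0833

V(5X - 3) = (5)²·117 = 2925
SD(5X - 3) = √2925 ≈ 54.0833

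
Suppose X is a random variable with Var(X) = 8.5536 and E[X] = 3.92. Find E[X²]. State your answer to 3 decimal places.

23.920

E[X²] = Var(X) + (E[X])² = 8.5536 + (3.92)² = 23.92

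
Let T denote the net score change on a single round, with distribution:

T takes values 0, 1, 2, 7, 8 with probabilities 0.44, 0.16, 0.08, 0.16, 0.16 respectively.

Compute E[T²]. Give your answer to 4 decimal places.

18.5600

E[T²] = (0)²(0.44) + (1)²(0.16) + (2)²(0.08) + (7)²(0.16) + (8)²(0.16) = 18.56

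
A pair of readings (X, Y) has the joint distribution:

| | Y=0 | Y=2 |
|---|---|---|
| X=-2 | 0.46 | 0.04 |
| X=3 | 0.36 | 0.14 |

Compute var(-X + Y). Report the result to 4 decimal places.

5.8404

E[X] = 0.5,  E[Y] = 0.36,  E[XY] = 0.68
var(X) = 6.5 − (0.5)² = 6.25;  var(Y) = 0.72 − (0.36)² = 0.5904
Cov(X,Y) = 0.68 − (0.5)(0.36) = 0.5
var(-X + Y) = (-1)²·6.25 + (1)²·0.5904 + 2·(-1)·(1)·0.5 = 5.8404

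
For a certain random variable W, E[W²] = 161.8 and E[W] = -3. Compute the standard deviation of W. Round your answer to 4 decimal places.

12.3612

V(W) = 161.8 − (-3)² = 152.8
SD(W) = √152.8 ≈ 12.3612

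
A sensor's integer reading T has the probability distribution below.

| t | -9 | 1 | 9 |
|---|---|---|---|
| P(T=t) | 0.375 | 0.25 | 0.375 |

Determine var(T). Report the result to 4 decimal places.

E[T] = (-9)(0.375) + (1)(0.25) + (9)(0.375) = 0.25
E[T²] = (-9)²(0.375) + (1)²(0.25) + (9)²(0.375) = 61
var(T) = E[T²] − (E[T])² = 61 − (0.25)² = 60.9375

60.9375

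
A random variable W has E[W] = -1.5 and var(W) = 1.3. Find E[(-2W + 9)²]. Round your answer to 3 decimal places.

E[-2W + 9] = -2·-1.5 + 9 = 12
var(-2W + 9) = (-2)²·1.3 = 5.2
E[(-2W + 9)²] = var((-2W + 9)) + (E[(-2W + 9)])² = 5.2 + (12)² = 149.2

149.200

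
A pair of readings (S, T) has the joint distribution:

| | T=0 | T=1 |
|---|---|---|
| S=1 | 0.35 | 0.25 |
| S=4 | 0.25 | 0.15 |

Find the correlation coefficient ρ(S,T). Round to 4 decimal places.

E[S] = 2.2,  E[T] = 0.4
E[ST] = 0.85
cov(S,T) = E[ST] − E[S]E[T] = 0.85 − (2.2)(0.4) = -0.03
V(S) = 2.16,  V(T) = 0.24
ρ = -0.03 / √(2.16·0.24) ≈ -0.0417

-0.0417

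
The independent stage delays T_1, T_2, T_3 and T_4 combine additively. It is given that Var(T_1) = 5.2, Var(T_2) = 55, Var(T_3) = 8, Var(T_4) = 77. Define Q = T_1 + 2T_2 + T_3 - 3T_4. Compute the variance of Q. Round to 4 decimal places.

926.2000

By independence, Var(Q) = (1)²Var(T_1) + (2)²Var(T_2) + (1)²Var(T_3) + (-3)²Var(T_4)
= (1)²·5.2 + (2)²·55 + (1)²·8 + (-3)²·77 = 926.2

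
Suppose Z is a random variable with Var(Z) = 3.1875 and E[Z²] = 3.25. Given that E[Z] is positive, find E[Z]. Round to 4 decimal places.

(E[Z])² = E[Z²] − Var(Z) = 3.25 − 3.1875 = 0.0625
E[Z] = √0.0625 = 0.25

0.2500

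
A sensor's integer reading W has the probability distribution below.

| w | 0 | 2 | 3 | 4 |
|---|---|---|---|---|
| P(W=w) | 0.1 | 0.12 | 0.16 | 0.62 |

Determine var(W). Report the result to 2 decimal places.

1.60

E[W] = (0)(0.1) + (2)(0.12) + (3)(0.16) + (4)(0.62) = 3.2
E[W²] = (0)²(0.1) + (2)²(0.12) + (3)²(0.16) + (4)²(0.62) = 11.84
var(W) = E[W²] − (E[W])² = 11.84 − (3.2)² = 1.6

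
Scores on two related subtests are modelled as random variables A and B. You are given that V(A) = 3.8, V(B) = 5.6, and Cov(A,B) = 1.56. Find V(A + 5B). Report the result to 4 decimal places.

159.4000

V(A + 5B) = (1)²·V(A) + (5)²·V(B) + 2·(1)·(5)·Cov(A,B)
= 1·3.8 + 25·5.6 + 10·1.56 = 159.4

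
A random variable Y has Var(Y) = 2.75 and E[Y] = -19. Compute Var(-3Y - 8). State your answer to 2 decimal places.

Var(-3Y - 8) = (-3)²·Var(Y) = 9·2.75 = 24.75

24.75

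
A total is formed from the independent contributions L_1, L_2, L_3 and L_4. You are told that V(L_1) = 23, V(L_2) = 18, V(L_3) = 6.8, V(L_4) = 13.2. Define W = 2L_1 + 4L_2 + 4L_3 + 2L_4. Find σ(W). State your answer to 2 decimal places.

By independence, V(W) = (2)²V(L_1) + (4)²V(L_2) + (4)²V(L_3) + (2)²V(L_4)
= (2)²·23 + (4)²·18 + (4)²·6.8 + (2)²·13.2 = 541.6
σ(W) = √541.6 ≈ 23.27

23.27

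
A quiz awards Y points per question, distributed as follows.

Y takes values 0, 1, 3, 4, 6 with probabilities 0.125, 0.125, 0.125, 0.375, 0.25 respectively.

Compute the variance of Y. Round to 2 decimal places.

E[Y] = (0)(0.125) + (1)(0.125) + (3)(0.125) + (4)(0.375) + (6)(0.25) = 3.5
E[Y²] = (0)²(0.125) + (1)²(0.125) + (3)²(0.125) + (4)²(0.375) + (6)²(0.25) = 16.25
V(Y) = E[Y²] − (E[Y])² = 16.25 − (3.5)² = 4

4.00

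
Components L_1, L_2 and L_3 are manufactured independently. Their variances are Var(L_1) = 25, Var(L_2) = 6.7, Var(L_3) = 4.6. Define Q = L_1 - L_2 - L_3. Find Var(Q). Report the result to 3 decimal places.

36.300

By independence, Var(Q) = (1)²Var(L_1) + (-1)²Var(L_2) + (-1)²Var(L_3)
= (1)²·25 + (-1)²·6.7 + (-1)²·4.6 = 36.3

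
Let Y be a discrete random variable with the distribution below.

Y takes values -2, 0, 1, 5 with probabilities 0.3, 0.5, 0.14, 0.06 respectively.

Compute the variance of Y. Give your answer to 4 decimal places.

2.8144

E[Y] = (-2)(0.3) + (0)(0.5) + (1)(0.14) + (5)(0.06) = -0.16
E[Y²] = (-2)²(0.3) + (0)²(0.5) + (1)²(0.14) + (5)²(0.06) = 2.84
Var(Y) = E[Y²] − (E[Y])² = 2.84 − (-0.16)² = 2.8144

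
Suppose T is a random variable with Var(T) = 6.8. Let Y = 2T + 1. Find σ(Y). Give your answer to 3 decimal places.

Var(2T + 1) = (2)²·6.8 = 27.2
σ(Y) = √27.2 ≈ 5.215

5.215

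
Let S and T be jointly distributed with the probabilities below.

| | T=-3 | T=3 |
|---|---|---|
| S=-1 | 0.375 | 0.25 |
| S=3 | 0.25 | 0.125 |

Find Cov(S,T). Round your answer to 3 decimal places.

E[S] = 0.5,  E[T] = -0.75
E[ST] = -0.75
Cov(S,T) = E[ST] − E[S]E[T] = -0.75 − (0.5)(-0.75) = -0.375

-0.375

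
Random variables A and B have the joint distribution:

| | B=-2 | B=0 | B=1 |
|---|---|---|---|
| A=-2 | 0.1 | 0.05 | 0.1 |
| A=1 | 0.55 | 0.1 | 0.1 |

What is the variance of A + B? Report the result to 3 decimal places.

E[A] = 0.25,  E[B] = -1.1,  E[AB] = -0.8
var(A) = 1.75 − (0.25)² = 1.6875;  var(B) = 2.8 − (-1.1)² = 1.59
cov(A,B) = -0.8 − (0.25)(-1.1) = -0.525
var(A + B) = (1)²·1.6875 + (1)²·1.59 + 2·(1)·(1)·-0.525 = 2.2275

2.228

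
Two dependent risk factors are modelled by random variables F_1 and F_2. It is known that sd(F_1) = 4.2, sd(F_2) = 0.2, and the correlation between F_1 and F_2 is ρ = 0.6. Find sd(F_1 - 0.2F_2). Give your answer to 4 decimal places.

4.1761

Var(F_1) = (4.2)² = 17.64;  Var(F_2) = (0.2)² = 0.04
Cov(F_1,F_2) = ρ·sd(F_1)·sd(F_2) = 0.6·4.2·0.2 = 0.504
Var(F_1 - 0.2F_2) = (1)²·Var(F_1) + (-0.2)²·Var(F_2) + 2·(1)·(-0.2)·Cov(F_1,F_2)
= 1·17.64 + 0.04·0.04 + -0.4·0.504 = 17.44
sd(F_1 - 0.2F_2) = √17.44 ≈ 4.1761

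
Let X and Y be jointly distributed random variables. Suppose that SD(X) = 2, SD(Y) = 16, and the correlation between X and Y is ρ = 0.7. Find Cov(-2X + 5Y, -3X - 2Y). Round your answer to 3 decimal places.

-2782.400

Var(X) = (2)² = 4;  Var(Y) = (16)² = 256
Cov(X,Y) = ρ·SD(X)·SD(Y) = 0.7·2·16 = 22.4
Cov(-2X + 5Y, -3X - 2Y) = (-2)(-3)Var(X) + (5)(-2)Var(Y) + [(-2)(-2) + (5)(-3)]Cov(X,Y)
= 6·4 + -10·256 + -11·22.4 = -2782.4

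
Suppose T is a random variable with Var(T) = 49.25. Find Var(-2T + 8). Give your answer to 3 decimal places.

197.000

Var(-2T + 8) = (-2)²·Var(T) = 4·49.25 = 197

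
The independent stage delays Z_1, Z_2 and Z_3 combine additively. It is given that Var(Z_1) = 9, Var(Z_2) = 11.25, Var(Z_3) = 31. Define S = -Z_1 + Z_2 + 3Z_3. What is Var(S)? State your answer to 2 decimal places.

By independence, Var(S) = (-1)²Var(Z_1) + (1)²Var(Z_2) + (3)²Var(Z_3)
= (-1)²·9 + (1)²·11.25 + (3)²·31 = 299.25

299.25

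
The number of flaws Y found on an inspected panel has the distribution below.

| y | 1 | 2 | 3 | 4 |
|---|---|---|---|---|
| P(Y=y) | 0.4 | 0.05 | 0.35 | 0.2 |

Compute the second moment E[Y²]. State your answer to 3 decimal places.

6.950

E[Y²] = (1)²(0.4) + (2)²(0.05) + (3)²(0.35) + (4)²(0.2) = 6.95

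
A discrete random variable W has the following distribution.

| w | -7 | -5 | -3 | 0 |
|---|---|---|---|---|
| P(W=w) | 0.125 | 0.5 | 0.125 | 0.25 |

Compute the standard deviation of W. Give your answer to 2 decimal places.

2.38

E[W] = (-7)(0.125) + (-5)(0.5) + (-3)(0.125) + (0)(0.25) = -3.75
E[W²] = (-7)²(0.125) + (-5)²(0.5) + (-3)²(0.125) + (0)²(0.25) = 19.75
var(W) = E[W²] − (E[W])² = 19.75 − (-3.75)² = 5.6875
sd(W) = √5.6875 ≈ 2.38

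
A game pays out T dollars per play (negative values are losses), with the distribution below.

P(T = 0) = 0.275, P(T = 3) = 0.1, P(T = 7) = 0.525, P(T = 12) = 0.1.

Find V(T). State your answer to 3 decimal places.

14.244

E[T] = (0)(0.275) + (3)(0.1) + (7)(0.525) + (12)(0.1) = 5.175
E[T²] = (0)²(0.275) + (3)²(0.1) + (7)²(0.525) + (12)²(0.1) = 41.025
V(T) = E[T²] − (E[T])² = 41.025 − (5.175)² = 14.244375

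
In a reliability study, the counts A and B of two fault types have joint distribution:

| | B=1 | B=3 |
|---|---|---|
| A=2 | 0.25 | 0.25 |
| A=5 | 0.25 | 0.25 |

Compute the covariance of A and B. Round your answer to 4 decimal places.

0.0000

E[A] = 3.5,  E[B] = 2
E[AB] = 7
Cov(A,B) = E[AB] − E[A]E[B] = 7 − (3.5)(2) = 0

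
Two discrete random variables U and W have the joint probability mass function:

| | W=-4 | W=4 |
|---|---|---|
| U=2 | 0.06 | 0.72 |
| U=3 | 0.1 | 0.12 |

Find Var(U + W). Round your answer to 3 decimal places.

7.736

E[U] = 2.22,  E[W] = 2.72,  E[UW] = 5.52
Var(U) = 5.1 − (2.22)² = 0.1716;  Var(W) = 16 − (2.72)² = 8.6016
cov(U,W) = 5.52 − (2.22)(2.72) = -0.5184
Var(U + W) = (1)²·0.1716 + (1)²·8.6016 + 2·(1)·(1)·-0.5184 = 7.7364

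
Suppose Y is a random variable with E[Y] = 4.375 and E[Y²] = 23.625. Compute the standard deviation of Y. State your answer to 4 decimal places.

V(Y) = 23.625 − (4.375)² = 4.484375
σ(Y) = √4.484375 ≈ 2.1176

2.1176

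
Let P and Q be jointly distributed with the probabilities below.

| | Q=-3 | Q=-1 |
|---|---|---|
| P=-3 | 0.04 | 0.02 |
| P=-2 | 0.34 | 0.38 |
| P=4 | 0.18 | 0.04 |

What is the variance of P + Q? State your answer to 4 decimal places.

6.0404

E[P] = -0.74,  E[Q] = -2.12,  E[PQ] = 0.9
var(P) = 6.94 − (-0.74)² = 6.3924;  var(Q) = 5.48 − (-2.12)² = 0.9856
cov(P,Q) = 0.9 − (-0.74)(-2.12) = -0.6688
var(P + Q) = (1)²·6.3924 + (1)²·0.9856 + 2·(1)·(1)·-0.6688 = 6.0404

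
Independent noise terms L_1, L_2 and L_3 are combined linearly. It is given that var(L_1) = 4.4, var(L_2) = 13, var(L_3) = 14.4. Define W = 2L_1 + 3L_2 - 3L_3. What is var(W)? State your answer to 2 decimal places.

264.20

By independence, var(W) = (2)²var(L_1) + (3)²var(L_2) + (-3)²var(L_3)
= (2)²·4.4 + (3)²·13 + (-3)²·14.4 = 264.2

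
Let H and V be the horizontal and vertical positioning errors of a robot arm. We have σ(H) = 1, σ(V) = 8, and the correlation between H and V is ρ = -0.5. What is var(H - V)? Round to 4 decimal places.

73.0000

var(H) = (1)² = 1;  var(V) = (8)² = 64
Cov(H,V) = ρ·σ(H)·σ(V) = -0.5·1·8 = -4
var(H - V) = (1)²·var(H) + (-1)²·var(V) + 2·(1)·(-1)·Cov(H,V)
= 1·1 + 1·64 + -2·-4 = 73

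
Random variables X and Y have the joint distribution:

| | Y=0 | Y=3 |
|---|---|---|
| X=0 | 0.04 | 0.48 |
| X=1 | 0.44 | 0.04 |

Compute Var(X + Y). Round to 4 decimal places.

1.2384

E[X] = 0.48,  E[Y] = 1.56,  E[XY] = 0.12
Var(X) = 0.48 − (0.48)² = 0.2496;  Var(Y) = 4.68 − (1.56)² = 2.2464
Cov(X,Y) = 0.12 − (0.48)(1.56) = -0.6288
Var(X + Y) = (1)²·0.2496 + (1)²·2.2464 + 2·(1)·(1)·-0.6288 = 1.2384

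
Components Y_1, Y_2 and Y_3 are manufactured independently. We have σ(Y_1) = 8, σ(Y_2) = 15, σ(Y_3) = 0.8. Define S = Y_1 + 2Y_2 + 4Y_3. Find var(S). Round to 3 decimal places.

var(Y_1) = 64, var(Y_2) = 225, var(Y_3) = 0.64
By independence, var(S) = (1)²var(Y_1) + (2)²var(Y_2) + (4)²var(Y_3)
= (1)²·64 + (2)²·225 + (4)²·0.64 = 974.24

974.240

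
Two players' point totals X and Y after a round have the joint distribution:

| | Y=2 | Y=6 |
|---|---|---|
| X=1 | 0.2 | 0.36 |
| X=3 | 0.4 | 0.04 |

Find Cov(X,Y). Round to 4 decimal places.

E[X] = 1.88,  E[Y] = 3.6
E[XY] = 5.68
Cov(X,Y) = E[XY] − E[X]E[Y] = 5.68 − (1.88)(3.6) = -1.088

-1.0880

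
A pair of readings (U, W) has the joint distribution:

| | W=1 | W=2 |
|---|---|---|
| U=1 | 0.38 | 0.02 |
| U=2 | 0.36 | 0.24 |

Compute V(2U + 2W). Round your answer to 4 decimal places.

E[U] = 1.6,  E[W] = 1.26,  E[UW] = 2.1
V(U) = 2.8 − (1.6)² = 0.24;  V(W) = 1.78 − (1.26)² = 0.1924
Cov(U,W) = 2.1 − (1.6)(1.26) = 0.084
V(2U + 2W) = (2)²·0.24 + (2)²·0.1924 + 2·(2)·(2)·0.084 = 2.4016

2.4016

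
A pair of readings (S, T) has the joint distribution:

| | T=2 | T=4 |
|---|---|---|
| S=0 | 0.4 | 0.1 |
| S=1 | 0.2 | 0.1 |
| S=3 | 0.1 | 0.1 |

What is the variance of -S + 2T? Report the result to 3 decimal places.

3.610

E[S] = 0.9,  E[T] = 2.6,  E[ST] = 2.6
var(S) = 2.1 − (0.9)² = 1.29;  var(T) = 7.6 − (2.6)² = 0.84
cov(S,T) = 2.6 − (0.9)(2.6) = 0.26
var(-S + 2T) = (-1)²·1.29 + (2)²·0.84 + 2·(-1)·(2)·0.26 = 3.61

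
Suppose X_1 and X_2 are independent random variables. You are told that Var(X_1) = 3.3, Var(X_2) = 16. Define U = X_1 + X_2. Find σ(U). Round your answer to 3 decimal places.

4.393

By independence, Var(U) = (1)²Var(X_1) + (1)²Var(X_2)
= (1)²·3.3 + (1)²·16 = 19.3
σ(U) = √19.3 ≈ 4.393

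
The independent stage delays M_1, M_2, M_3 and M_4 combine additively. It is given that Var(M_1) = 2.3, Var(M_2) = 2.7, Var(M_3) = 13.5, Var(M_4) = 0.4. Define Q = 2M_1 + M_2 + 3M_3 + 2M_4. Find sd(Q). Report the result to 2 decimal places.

By independence, Var(Q) = (2)²Var(M_1) + (1)²Var(M_2) + (3)²Var(M_3) + (2)²Var(M_4)
= (2)²·2.3 + (1)²·2.7 + (3)²·13.5 + (2)²·0.4 = 135
sd(Q) = √135 ≈ 11.62

11.62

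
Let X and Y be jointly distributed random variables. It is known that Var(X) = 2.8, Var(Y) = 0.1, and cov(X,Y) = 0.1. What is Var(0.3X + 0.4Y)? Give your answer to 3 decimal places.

Var(0.3X + 0.4Y) = (0.3)²·Var(X) + (0.4)²·Var(Y) + 2·(0.3)·(0.4)·cov(X,Y)
= 0.09·2.8 + 0.16·0.1 + 0.24·0.1 = 0.292

0.292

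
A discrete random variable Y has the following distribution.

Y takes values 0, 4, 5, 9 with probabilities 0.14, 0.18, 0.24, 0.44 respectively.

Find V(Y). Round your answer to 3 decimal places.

9.946

E[Y] = (0)(0.14) + (4)(0.18) + (5)(0.24) + (9)(0.44) = 5.88
E[Y²] = (0)²(0.14) + (4)²(0.18) + (5)²(0.24) + (9)²(0.44) = 44.52
V(Y) = E[Y²] − (E[Y])² = 44.52 − (5.88)² = 9.9456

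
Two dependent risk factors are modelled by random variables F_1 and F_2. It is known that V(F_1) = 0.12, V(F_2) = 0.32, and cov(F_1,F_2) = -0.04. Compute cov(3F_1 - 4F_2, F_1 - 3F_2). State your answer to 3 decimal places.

cov(3F_1 - 4F_2, F_1 - 3F_2) = (3)(1)V(F_1) + (-4)(-3)V(F_2) + [(3)(-3) + (-4)(1)]cov(F_1,F_2)
= 3·0.12 + 12·0.32 + -13·-0.04 = 4.72

4.720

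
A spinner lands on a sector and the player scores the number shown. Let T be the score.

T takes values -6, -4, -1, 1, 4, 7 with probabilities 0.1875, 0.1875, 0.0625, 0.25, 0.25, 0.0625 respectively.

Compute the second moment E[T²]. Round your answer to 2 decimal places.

17.13

E[T²] = (-6)²(0.1875) + (-4)²(0.1875) + (-1)²(0.0625) + (1)²(0.25) + (4)²(0.25) + (7)²(0.0625) = 17.125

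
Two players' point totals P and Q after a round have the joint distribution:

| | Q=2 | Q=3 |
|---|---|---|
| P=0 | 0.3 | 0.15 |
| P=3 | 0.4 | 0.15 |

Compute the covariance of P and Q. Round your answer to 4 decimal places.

E[P] = 1.65,  E[Q] = 2.3
E[PQ] = 3.75
Cov(P,Q) = E[PQ] − E[P]E[Q] = 3.75 − (1.65)(2.3) = -0.045

-0.0450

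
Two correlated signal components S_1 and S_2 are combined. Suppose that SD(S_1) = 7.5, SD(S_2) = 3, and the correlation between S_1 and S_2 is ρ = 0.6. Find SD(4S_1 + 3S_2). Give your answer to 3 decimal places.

Var(S_1) = (7.5)² = 56.25;  Var(S_2) = (3)² = 9
Cov(S_1,S_2) = ρ·SD(S_1)·SD(S_2) = 0.6·7.5·3 = 13.5
Var(4S_1 + 3S_2) = (4)²·Var(S_1) + (3)²·Var(S_2) + 2·(4)·(3)·Cov(S_1,S_2)
= 16·56.25 + 9·9 + 24·13.5 = 1305
SD(4S_1 + 3S_2) = √1305 ≈ 36.125

36.125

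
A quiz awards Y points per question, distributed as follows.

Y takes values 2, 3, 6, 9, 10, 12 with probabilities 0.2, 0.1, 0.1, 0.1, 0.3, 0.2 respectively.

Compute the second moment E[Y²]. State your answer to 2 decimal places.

E[Y²] = (2)²(0.2) + (3)²(0.1) + (6)²(0.1) + (9)²(0.1) + (10)²(0.3) + (12)²(0.2) = 72.2

72.20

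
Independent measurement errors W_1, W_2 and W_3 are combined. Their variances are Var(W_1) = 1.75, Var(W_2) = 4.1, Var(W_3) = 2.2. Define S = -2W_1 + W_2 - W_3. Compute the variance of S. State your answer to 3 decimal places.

13.300

By independence, Var(S) = (-2)²Var(W_1) + (1)²Var(W_2) + (-1)²Var(W_3)
= (-2)²·1.75 + (1)²·4.1 + (-1)²·2.2 = 13.3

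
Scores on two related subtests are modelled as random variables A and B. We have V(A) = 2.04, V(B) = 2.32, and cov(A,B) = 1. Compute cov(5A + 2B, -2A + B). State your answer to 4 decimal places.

-14.7600

cov(5A + 2B, -2A + B) = (5)(-2)V(A) + (2)(1)V(B) + [(5)(1) + (2)(-2)]cov(A,B)
= -10·2.04 + 2·2.32 + 1·1 = -14.76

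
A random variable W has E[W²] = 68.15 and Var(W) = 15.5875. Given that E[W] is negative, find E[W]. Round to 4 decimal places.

(E[W])² = E[W²] − Var(W) = 68.15 − 15.5875 = 52.5625
E[W] = −√52.5625 = -7.25

-7.2500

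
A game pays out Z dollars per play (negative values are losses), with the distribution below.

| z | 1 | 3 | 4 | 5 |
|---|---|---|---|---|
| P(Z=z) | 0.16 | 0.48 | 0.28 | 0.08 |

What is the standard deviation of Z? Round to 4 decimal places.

1.1071

E[Z] = (1)(0.16) + (3)(0.48) + (4)(0.28) + (5)(0.08) = 3.12
E[Z²] = (1)²(0.16) + (3)²(0.48) + (4)²(0.28) + (5)²(0.08) = 10.96
V(Z) = E[Z²] − (E[Z])² = 10.96 − (3.12)² = 1.2256
σ(Z) = √1.2256 ≈ 1.1071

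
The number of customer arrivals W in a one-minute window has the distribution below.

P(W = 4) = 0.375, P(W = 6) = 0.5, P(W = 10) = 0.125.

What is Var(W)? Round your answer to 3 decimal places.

3.438

E[W] = (4)(0.375) + (6)(0.5) + (10)(0.125) = 5.75
E[W²] = (4)²(0.375) + (6)²(0.5) + (10)²(0.125) = 36.5
Var(W) = E[W²] − (E[W])² = 36.5 − (5.75)² = 3.4375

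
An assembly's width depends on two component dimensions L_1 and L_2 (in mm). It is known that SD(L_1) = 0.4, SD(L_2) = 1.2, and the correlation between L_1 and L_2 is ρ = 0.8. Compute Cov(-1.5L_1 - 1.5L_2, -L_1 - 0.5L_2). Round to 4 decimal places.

V(L_1) = (0.4)² = 0.16;  V(L_2) = (1.2)² = 1.44
Cov(L_1,L_2) = ρ·SD(L_1)·SD(L_2) = 0.8·0.4·1.2 = 0.384
Cov(-1.5L_1 - 1.5L_2, -L_1 - 0.5L_2) = (-1.5)(-1)V(L_1) + (-1.5)(-0.5)V(L_2) + [(-1.5)(-0.5) + (-1.5)(-1)]Cov(L_1,L_2)
= 1.5·0.16 + 0.75·1.44 + 2.25·0.384 = 2.184

2.1840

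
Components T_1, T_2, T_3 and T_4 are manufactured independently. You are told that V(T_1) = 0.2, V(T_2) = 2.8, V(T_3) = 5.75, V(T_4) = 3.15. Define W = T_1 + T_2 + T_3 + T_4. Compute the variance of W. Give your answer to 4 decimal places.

11.9000

By independence, V(W) = (1)²V(T_1) + (1)²V(T_2) + (1)²V(T_3) + (1)²V(T_4)
= (1)²·0.2 + (1)²·2.8 + (1)²·5.75 + (1)²·3.15 = 11.9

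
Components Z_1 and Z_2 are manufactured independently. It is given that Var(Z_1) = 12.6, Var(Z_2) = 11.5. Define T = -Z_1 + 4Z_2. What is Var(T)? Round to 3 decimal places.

By independence, Var(T) = (-1)²Var(Z_1) + (4)²Var(Z_2)
= (-1)²·12.6 + (4)²·11.5 = 196.6

196.600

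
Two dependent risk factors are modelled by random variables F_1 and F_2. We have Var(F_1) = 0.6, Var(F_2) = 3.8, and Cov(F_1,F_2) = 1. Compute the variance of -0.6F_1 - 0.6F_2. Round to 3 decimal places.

Var(-0.6F_1 - 0.6F_2) = (-0.6)²·Var(F_1) + (-0.6)²·Var(F_2) + 2·(-0.6)·(-0.6)·Cov(F_1,F_2)
= 0.36·0.6 + 0.36·3.8 + 0.72·1 = 2.304

2.304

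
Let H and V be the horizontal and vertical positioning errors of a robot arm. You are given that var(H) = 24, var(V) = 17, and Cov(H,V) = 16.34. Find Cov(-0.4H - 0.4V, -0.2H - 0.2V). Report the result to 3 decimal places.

5.894

Cov(-0.4H - 0.4V, -0.2H - 0.2V) = (-0.4)(-0.2)var(H) + (-0.4)(-0.2)var(V) + [(-0.4)(-0.2) + (-0.4)(-0.2)]Cov(H,V)
= 0.08·24 + 0.08·17 + 0.16·16.34 = 5.8944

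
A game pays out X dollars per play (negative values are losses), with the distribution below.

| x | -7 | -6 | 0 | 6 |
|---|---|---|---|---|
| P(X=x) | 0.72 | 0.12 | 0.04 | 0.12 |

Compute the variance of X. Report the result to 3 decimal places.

E[X] = (-7)(0.72) + (-6)(0.12) + (0)(0.04) + (6)(0.12) = -5.04
E[X²] = (-7)²(0.72) + (-6)²(0.12) + (0)²(0.04) + (6)²(0.12) = 43.92
var(X) = E[X²] − (E[X])² = 43.92 − (-5.04)² = 18.5184

18.518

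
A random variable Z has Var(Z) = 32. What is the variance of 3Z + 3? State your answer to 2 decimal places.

288.00

Var(3Z + 3) = (3)²·Var(Z) = 9·32 = 288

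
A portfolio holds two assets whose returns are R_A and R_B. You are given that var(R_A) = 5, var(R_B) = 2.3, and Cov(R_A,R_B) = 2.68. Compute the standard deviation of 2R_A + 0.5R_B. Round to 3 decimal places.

var(2R_A + 0.5R_B) = (2)²·var(R_A) + (0.5)²·var(R_B) + 2·(2)·(0.5)·Cov(R_A,R_B)
= 4·5 + 0.25·2.3 + 2·2.68 = 25.935
SD(2R_A + 0.5R_B) = √25.935 ≈ 5.093

5.093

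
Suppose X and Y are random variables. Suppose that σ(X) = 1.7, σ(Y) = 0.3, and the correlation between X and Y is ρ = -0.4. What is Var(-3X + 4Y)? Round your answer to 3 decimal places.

Var(X) = (1.7)² = 2.89;  Var(Y) = (0.3)² = 0.09
cov(X,Y) = ρ·σ(X)·σ(Y) = -0.4·1.7·0.3 = -0.204
Var(-3X + 4Y) = (-3)²·Var(X) + (4)²·Var(Y) + 2·(-3)·(4)·cov(X,Y)
= 9·2.89 + 16·0.09 + -24·-0.204 = 32.346

32.346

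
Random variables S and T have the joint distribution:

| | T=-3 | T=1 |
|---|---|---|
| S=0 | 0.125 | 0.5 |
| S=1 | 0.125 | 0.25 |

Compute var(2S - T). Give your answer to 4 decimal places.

E[S] = 0.375,  E[T] = 0,  E[ST] = -0.125
var(S) = 0.375 − (0.375)² = 0.234375;  var(T) = 3 − (0)² = 3
Cov(S,T) = -0.125 − (0.375)(0) = -0.125
var(2S - T) = (2)²·0.234375 + (-1)²·3 + 2·(2)·(-1)·-0.125 = 4.4375

4.4375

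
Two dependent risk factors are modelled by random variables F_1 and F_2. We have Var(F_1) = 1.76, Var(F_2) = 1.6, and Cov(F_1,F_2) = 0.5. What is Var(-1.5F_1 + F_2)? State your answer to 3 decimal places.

Var(-1.5F_1 + F_2) = (-1.5)²·Var(F_1) + (1)²·Var(F_2) + 2·(-1.5)·(1)·Cov(F_1,F_2)
= 2.25·1.76 + 1·1.6 + -3·0.5 = 4.06

4.060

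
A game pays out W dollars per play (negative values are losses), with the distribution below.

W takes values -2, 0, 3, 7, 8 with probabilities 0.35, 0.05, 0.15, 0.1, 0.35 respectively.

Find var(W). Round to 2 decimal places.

19.49

E[W] = (-2)(0.35) + (0)(0.05) + (3)(0.15) + (7)(0.1) + (8)(0.35) = 3.25
E[W²] = (-2)²(0.35) + (0)²(0.05) + (3)²(0.15) + (7)²(0.1) + (8)²(0.35) = 30.05
var(W) = E[W²] − (E[W])² = 30.05 − (3.25)² = 19.4875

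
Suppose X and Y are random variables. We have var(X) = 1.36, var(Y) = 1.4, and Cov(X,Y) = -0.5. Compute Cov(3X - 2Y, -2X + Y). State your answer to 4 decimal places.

-14.4600

Cov(3X - 2Y, -2X + Y) = (3)(-2)var(X) + (-2)(1)var(Y) + [(3)(1) + (-2)(-2)]Cov(X,Y)
= -6·1.36 + -2·1.4 + 7·-0.5 = -14.46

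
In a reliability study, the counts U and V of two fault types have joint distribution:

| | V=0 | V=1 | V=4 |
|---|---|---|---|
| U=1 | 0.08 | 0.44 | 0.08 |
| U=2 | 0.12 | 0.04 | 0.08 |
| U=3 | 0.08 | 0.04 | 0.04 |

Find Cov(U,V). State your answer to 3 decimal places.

0.021

E[U] = 1.56,  E[V] = 1.32
E[UV] = 2.08
Cov(U,V) = E[UV] − E[U]E[V] = 2.08 − (1.56)(1.32) = 0.0208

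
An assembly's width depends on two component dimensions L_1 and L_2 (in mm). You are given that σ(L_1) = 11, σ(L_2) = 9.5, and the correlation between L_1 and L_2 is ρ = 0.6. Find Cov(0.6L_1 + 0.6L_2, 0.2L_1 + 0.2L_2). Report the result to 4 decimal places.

V(L_1) = (11)² = 121;  V(L_2) = (9.5)² = 90.25
Cov(L_1,L_2) = ρ·σ(L_1)·σ(L_2) = 0.6·11·9.5 = 62.7
Cov(0.6L_1 + 0.6L_2, 0.2L_1 + 0.2L_2) = (0.6)(0.2)V(L_1) + (0.6)(0.2)V(L_2) + [(0.6)(0.2) + (0.6)(0.2)]Cov(L_1,L_2)
= 0.12·121 + 0.12·90.25 + 0.24·62.7 = 40.398

40.3980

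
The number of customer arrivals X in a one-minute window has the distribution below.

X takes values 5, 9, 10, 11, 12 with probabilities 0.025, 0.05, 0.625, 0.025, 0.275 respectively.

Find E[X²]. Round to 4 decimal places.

E[X²] = (5)²(0.025) + (9)²(0.05) + (10)²(0.625) + (11)²(0.025) + (12)²(0.275) = 109.8

109.8000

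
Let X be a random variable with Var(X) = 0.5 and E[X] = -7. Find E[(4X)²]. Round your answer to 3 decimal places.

E[4X] = 4·-7 = -28
Var(4X) = (4)²·0.5 = 8
E[(4X)²] = Var((4X)) + (E[(4X)])² = 8 + (-28)² = 792

792.000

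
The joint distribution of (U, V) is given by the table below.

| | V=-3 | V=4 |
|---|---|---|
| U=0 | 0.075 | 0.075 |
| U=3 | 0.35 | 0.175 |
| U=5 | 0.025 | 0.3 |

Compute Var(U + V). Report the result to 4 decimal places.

E[U] = 3.2,  E[V] = 0.85,  E[UV] = 4.575
Var(U) = 12.85 − (3.2)² = 2.61;  Var(V) = 12.85 − (0.85)² = 12.1275
cov(U,V) = 4.575 − (3.2)(0.85) = 1.855
Var(U + V) = (1)²·2.61 + (1)²·12.1275 + 2·(1)·(1)·1.855 = 18.4475

18.4475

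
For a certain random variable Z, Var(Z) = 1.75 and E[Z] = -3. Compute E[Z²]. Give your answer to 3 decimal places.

10.750

E[Z²] = Var(Z) + (E[Z])² = 1.75 + (-3)² = 10.75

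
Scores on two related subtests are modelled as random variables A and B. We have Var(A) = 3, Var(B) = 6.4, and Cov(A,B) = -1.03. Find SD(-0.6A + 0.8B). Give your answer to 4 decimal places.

Var(-0.6A + 0.8B) = (-0.6)²·Var(A) + (0.8)²·Var(B) + 2·(-0.6)·(0.8)·Cov(A,B)
= 0.36·3 + 0.64·6.4 + -0.96·-1.03 = 6.1648
SD(-0.6A + 0.8B) = √6.1648 ≈ 2.4829

2.4829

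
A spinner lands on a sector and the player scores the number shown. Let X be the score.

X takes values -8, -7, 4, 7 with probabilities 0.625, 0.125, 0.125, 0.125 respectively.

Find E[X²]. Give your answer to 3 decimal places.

54.250

E[X²] = (-8)²(0.625) + (-7)²(0.125) + (4)²(0.125) + (7)²(0.125) = 54.25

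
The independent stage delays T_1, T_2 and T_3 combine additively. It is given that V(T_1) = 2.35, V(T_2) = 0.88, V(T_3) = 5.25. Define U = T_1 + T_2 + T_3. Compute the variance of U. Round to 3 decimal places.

8.480

By independence, V(U) = (1)²V(T_1) + (1)²V(T_2) + (1)²V(T_3)
= (1)²·2.35 + (1)²·0.88 + (1)²·5.25 = 8.48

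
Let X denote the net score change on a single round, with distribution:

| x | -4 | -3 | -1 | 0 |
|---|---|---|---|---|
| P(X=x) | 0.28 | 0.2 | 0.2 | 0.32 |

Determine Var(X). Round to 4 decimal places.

2.7936

E[X] = (-4)(0.28) + (-3)(0.2) + (-1)(0.2) + (0)(0.32) = -1.92
E[X²] = (-4)²(0.28) + (-3)²(0.2) + (-1)²(0.2) + (0)²(0.32) = 6.48
Var(X) = E[X²] − (E[X])² = 6.48 − (-1.92)² = 2.7936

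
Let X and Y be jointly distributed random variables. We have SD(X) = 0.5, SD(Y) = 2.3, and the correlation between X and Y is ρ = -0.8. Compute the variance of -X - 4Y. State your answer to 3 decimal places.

77.530

V(X) = (0.5)² = 0.25;  V(Y) = (2.3)² = 5.29
Cov(X,Y) = ρ·SD(X)·SD(Y) = -0.8·0.5·2.3 = -0.92
V(-X - 4Y) = (-1)²·V(X) + (-4)²·V(Y) + 2·(-1)·(-4)·Cov(X,Y)
= 1·0.25 + 16·5.29 + 8·-0.92 = 77.53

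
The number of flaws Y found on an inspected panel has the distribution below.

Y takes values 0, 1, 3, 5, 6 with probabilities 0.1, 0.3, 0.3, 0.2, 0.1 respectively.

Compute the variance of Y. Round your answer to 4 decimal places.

3.7600

E[Y] = (0)(0.1) + (1)(0.3) + (3)(0.3) + (5)(0.2) + (6)(0.1) = 2.8
E[Y²] = (0)²(0.1) + (1)²(0.3) + (3)²(0.3) + (5)²(0.2) + (6)²(0.1) = 11.6
var(Y) = E[Y²] − (E[Y])² = 11.6 − (2.8)² = 3.76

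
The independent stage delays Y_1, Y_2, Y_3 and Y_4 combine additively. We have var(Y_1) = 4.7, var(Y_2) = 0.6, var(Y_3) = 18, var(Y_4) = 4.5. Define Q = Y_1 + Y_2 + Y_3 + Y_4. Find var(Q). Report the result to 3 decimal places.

27.800

By independence, var(Q) = (1)²var(Y_1) + (1)²var(Y_2) + (1)²var(Y_3) + (1)²var(Y_4)
= (1)²·4.7 + (1)²·0.6 + (1)²·18 + (1)²·4.5 = 27.8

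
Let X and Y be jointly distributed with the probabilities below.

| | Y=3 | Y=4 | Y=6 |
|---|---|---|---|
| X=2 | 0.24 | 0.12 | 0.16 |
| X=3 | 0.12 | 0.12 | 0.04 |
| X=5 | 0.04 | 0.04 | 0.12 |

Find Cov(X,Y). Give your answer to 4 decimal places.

E[X] = 2.88,  E[Y] = 4.24
E[XY] = 12.56
Cov(X,Y) = E[XY] − E[X]E[Y] = 12.56 − (2.88)(4.24) = 0.3488

0.3488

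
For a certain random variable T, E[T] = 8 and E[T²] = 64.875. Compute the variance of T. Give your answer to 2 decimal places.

0.88

V(T) = 64.875 − (8)² = 0.875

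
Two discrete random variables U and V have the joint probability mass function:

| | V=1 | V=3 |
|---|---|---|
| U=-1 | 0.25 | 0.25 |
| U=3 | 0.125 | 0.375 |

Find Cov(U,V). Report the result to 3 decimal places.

0.500

E[U] = 1,  E[V] = 2.25
E[UV] = 2.75
Cov(U,V) = E[UV] − E[U]E[V] = 2.75 − (1)(2.25) = 0.5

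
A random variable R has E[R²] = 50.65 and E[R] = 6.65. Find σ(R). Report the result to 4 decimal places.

Var(R) = 50.65 − (6.65)² = 6.4275
σ(R) = √6.4275 ≈ 2.5353

2.5353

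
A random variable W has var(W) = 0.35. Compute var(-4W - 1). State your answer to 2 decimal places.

var(-4W - 1) = (-4)²·var(W) = 16·0.35 = 5.6

5.60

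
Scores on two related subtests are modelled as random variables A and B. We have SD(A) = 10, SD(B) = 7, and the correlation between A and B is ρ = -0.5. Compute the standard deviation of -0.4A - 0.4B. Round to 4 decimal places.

var(A) = (10)² = 100;  var(B) = (7)² = 49
Cov(A,B) = ρ·SD(A)·SD(B) = -0.5·10·7 = -35
var(-0.4A - 0.4B) = (-0.4)²·var(A) + (-0.4)²·var(B) + 2·(-0.4)·(-0.4)·Cov(A,B)
= 0.16·100 + 0.16·49 + 0.32·-35 = 12.64
SD(-0.4A - 0.4B) = √12.64 ≈ 3.5553

3.5553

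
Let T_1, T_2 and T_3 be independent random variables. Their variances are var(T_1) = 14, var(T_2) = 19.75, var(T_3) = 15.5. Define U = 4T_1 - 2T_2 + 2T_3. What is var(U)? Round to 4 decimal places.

365.0000

By independence, var(U) = (4)²var(T_1) + (-2)²var(T_2) + (2)²var(T_3)
= (4)²·14 + (-2)²·19.75 + (2)²·15.5 = 365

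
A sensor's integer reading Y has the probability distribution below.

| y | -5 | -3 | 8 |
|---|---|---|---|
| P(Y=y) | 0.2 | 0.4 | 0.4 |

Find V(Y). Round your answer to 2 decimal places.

E[Y] = (-5)(0.2) + (-3)(0.4) + (8)(0.4) = 1
E[Y²] = (-5)²(0.2) + (-3)²(0.4) + (8)²(0.4) = 34.2
V(Y) = E[Y²] − (E[Y])² = 34.2 − (1)² = 33.2

33.20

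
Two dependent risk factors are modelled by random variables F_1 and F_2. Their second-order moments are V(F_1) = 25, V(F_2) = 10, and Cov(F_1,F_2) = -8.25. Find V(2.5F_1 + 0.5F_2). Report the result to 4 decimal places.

V(2.5F_1 + 0.5F_2) = (2.5)²·V(F_1) + (0.5)²·V(F_2) + 2·(2.5)·(0.5)·Cov(F_1,F_2)
= 6.25·25 + 0.25·10 + 2.5·-8.25 = 138.125

138.1250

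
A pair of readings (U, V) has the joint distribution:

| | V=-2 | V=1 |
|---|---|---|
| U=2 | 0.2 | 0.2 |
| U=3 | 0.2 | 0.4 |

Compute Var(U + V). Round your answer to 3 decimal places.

2.640

E[U] = 2.6,  E[V] = -0.2,  E[UV] = -0.4
Var(U) = 7 − (2.6)² = 0.24;  Var(V) = 2.2 − (-0.2)² = 2.16
cov(U,V) = -0.4 − (2.6)(-0.2) = 0.12
Var(U + V) = (1)²·0.24 + (1)²·2.16 + 2·(1)·(1)·0.12 = 2.64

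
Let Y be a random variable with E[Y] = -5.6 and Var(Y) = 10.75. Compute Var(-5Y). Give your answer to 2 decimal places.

Var(-5Y) = (-5)²·Var(Y) = 25·10.75 = 268.75

268.75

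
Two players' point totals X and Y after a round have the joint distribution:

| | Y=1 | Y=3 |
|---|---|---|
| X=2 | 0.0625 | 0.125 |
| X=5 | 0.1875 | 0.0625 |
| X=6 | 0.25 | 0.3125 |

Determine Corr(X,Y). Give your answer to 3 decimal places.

-0.083

E[X] = 5,  E[Y] = 2
E[XY] = 9.875
Cov(X,Y) = E[XY] − E[X]E[Y] = 9.875 − (5)(2) = -0.125
Var(X) = 2.25,  Var(Y) = 1
ρ = -0.125 / √(2.25·1) ≈ -0.083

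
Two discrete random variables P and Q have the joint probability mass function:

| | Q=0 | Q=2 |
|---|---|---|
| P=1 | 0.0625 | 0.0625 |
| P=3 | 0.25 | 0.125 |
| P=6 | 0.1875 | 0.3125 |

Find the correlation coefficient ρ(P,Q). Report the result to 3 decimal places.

E[P] = 4.25,  E[Q] = 1
E[PQ] = 4.625
Cov(P,Q) = E[PQ] − E[P]E[Q] = 4.625 − (4.25)(1) = 0.375
var(P) = 3.4375,  var(Q) = 1
ρ = 0.375 / √(3.4375·1) ≈ 0.202

0.202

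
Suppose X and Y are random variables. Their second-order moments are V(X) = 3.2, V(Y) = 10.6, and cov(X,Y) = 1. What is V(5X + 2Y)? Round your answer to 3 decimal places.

142.400

V(5X + 2Y) = (5)²·V(X) + (2)²·V(Y) + 2·(5)·(2)·cov(X,Y)
= 25·3.2 + 4·10.6 + 20·1 = 142.4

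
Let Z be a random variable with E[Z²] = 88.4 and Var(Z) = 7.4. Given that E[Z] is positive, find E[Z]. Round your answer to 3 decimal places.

9.000

(E[Z])² = E[Z²] − Var(Z) = 88.4 − 7.4 = 81
E[Z] = √81 = 9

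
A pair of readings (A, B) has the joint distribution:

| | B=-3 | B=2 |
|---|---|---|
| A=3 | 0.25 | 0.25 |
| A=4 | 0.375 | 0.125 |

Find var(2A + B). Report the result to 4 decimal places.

5.6094

E[A] = 3.5,  E[B] = -1.125,  E[AB] = -4.25
var(A) = 12.5 − (3.5)² = 0.25;  var(B) = 7.125 − (-1.125)² = 5.859375
Cov(A,B) = -4.25 − (3.5)(-1.125) = -0.3125
var(2A + B) = (2)²·0.25 + (1)²·5.859375 + 2·(2)·(1)·-0.3125 = 5.609375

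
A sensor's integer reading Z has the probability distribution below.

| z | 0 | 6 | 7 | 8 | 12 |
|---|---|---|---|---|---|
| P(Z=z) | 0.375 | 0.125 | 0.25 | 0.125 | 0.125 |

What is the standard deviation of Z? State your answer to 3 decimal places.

4.213

E[Z] = (0)(0.375) + (6)(0.125) + (7)(0.25) + (8)(0.125) + (12)(0.125) = 5
E[Z²] = (0)²(0.375) + (6)²(0.125) + (7)²(0.25) + (8)²(0.125) + (12)²(0.125) = 42.75
Var(Z) = E[Z²] − (E[Z])² = 42.75 − (5)² = 17.75
sd(Z) = √17.75 ≈ 4.213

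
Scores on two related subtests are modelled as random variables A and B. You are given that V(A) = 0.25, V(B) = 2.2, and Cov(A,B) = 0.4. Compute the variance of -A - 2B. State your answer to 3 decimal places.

10.650

V(-A - 2B) = (-1)²·V(A) + (-2)²·V(B) + 2·(-1)·(-2)·Cov(A,B)
= 1·0.25 + 4·2.2 + 4·0.4 = 10.65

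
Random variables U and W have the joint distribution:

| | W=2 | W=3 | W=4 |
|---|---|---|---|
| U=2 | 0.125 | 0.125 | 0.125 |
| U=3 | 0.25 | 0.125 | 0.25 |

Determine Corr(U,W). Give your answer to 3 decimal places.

E[U] = 2.625,  E[W] = 3
E[UW] = 7.875
Cov(U,W) = E[UW] − E[U]E[W] = 7.875 − (2.625)(3) = 0
Var(U) = 0.234375,  Var(W) = 0.75
ρ = 0 / √(0.234375·0.75) ≈ 0.000

0.000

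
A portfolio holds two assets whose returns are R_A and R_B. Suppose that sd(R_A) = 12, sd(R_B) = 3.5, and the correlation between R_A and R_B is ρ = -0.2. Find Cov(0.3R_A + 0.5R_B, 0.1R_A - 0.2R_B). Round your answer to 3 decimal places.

var(R_A) = (12)² = 144;  var(R_B) = (3.5)² = 12.25
Cov(R_A,R_B) = ρ·sd(R_A)·sd(R_B) = -0.2·12·3.5 = -8.4
Cov(0.3R_A + 0.5R_B, 0.1R_A - 0.2R_B) = (0.3)(0.1)var(R_A) + (0.5)(-0.2)var(R_B) + [(0.3)(-0.2) + (0.5)(0.1)]Cov(R_A,R_B)
= 0.03·144 + -0.1·12.25 + -0.01·-8.4 = 3.179

3.179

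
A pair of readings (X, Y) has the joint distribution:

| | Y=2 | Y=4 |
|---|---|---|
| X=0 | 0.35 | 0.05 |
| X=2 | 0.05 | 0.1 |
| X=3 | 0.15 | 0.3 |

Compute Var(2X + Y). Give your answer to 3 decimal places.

E[X] = 1.65,  E[Y] = 2.9,  E[XY] = 5.5
Var(X) = 4.65 − (1.65)² = 1.9275;  Var(Y) = 9.4 − (2.9)² = 0.99
Cov(X,Y) = 5.5 − (1.65)(2.9) = 0.715
Var(2X + Y) = (2)²·1.9275 + (1)²·0.99 + 2·(2)·(1)·0.715 = 11.56

11.560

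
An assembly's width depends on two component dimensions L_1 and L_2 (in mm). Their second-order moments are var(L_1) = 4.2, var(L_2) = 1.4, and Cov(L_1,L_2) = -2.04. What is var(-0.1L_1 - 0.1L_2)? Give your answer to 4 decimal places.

0.0152

var(-0.1L_1 - 0.1L_2) = (-0.1)²·var(L_1) + (-0.1)²·var(L_2) + 2·(-0.1)·(-0.1)·Cov(L_1,L_2)
= 0.01·4.2 + 0.01·1.4 + 0.02·-2.04 = 0.0152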